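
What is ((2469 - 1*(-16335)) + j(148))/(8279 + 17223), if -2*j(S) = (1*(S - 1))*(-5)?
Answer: 38343/51004 ≈ 0.75176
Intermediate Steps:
j(S) = -5/2 + 5*S/2 (j(S) = -1*(S - 1)*(-5)/2 = -1*(-1 + S)*(-5)/2 = -(-1 + S)*(-5)/2 = -(5 - 5*S)/2 = -5/2 + 5*S/2)
((2469 - 1*(-16335)) + j(148))/(8279 + 17223) = ((2469 - 1*(-16335)) + (-5/2 + (5/2)*148))/(8279 + 17223) = ((2469 + 16335) + (-5/2 + 370))/25502 = (18804 + 735/2)*(1/25502) = (38343/2)*(1/25502) = 38343/51004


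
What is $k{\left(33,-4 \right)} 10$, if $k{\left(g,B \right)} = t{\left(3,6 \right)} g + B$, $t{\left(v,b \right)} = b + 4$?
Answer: $3260$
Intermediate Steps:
$t{\left(v,b \right)} = 4 + b$
$k{\left(g,B \right)} = B + 10 g$ ($k{\left(g,B \right)} = \left(4 + 6\right) g + B = 10 g + B = B + 10 g$)
$k{\left(33,-4 \right)} 10 = \left(-4 + 10 \cdot 33\right) 10 = \left(-4 + 330\right) 10 = 326 \cdot 10 = 3260$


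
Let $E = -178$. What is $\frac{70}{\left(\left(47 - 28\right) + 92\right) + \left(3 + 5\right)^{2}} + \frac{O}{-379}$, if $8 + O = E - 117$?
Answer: $\frac{2273}{1895} \approx 1.1995$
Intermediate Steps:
$O = -303$ ($O = -8 - 295 = -303$)
$\frac{70}{\left(\left(47 - 28\right) + 92\right) + \left(3 + 5\right)^{2}} + \frac{O}{-379} = \frac{70}{\left(\left(47 - 28\right) + 92\right) + \left(3 + 5\right)^{2}} - \frac{303}{-379} = \frac{70}{\left(\left(47 - 28\right) + 92\right) + 8^{2}} - - \frac{303}{379} = \frac{70}{\left(19 + 92\right) + 64} + \frac{303}{379} = \frac{70}{111 + 64} + \frac{303}{379} = \frac{70}{175} + \frac{303}{379} = 70 \cdot \frac{1}{175} + \frac{303}{379} = \frac{2}{5} + \frac{303}{379} = \frac{2273}{1895}$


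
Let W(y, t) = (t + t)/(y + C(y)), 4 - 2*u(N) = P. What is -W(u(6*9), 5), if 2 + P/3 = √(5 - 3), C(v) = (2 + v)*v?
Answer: -1780/4879 - 780*√2/4879 ≈ -0.59092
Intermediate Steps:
C(v) = v*(2 + v)
P = -6 + 3*√2 (P = -6 + 3*√(5 - 3) = -6 + 3*√2 ≈ -1.7574)
u(N) = 5 - 3*√2/2 (u(N) = 2 - (-6 + 3*√2)/2 = 2 + (3 - 3*√2/2) = 5 - 3*√2/2)
W(y, t) = 2*t/(y + y*(2 + y)) (W(y, t) = (t + t)/(y + y*(2 + y)) = (2*t)/(y + y*(2 + y)) = 2*t/(y + y*(2 + y)))
-W(u(6*9), 5) = -2*5/((5 - 3*√2/2)*(3 + (5 - 3*√2/2))) = -2*5/((5 - 3*√2/2)*(8 - 3*√2/2)) = -10/((5 - 3*√2/2)*(8 - 3*√2/2))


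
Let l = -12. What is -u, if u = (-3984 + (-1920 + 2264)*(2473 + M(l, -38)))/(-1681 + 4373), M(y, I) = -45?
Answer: -207812/673 ≈ -308.78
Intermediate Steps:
u = 207812/673 (u = (-3984 + (-1920 + 2264)*(2473 - 45))/(-1681 + 4373) = (-3984 + 344*2428)/2692 = (-3984 + 835232)*(1/2692) = 831248*(1/2692) = 207812/673 ≈ 308.78)
-u = -1*207812/673 = -207812/673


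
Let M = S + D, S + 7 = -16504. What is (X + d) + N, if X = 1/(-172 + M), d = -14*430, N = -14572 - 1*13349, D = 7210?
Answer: -321523094/9473 ≈ -33941.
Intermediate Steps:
S = -16511 (S = -7 - 16504 = -16511)
N = -27921 (N = -14572 - 13349 = -27921)
M = -9301 (M = -16511 + 7210 = -9301)
d = -6020
X = -1/9473 (X = 1/(-172 - 9301) = 1/(-9473) = -1/9473 ≈ -0.00010556)
(X + d) + N = (-1/9473 - 6020) - 27921 = -57027461/9473 - 27921 = -321523094/9473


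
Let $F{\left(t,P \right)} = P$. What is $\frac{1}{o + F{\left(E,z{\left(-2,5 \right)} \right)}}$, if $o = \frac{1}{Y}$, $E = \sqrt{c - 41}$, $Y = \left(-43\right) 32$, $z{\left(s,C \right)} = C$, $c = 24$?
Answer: $\frac{1376}{6879} \approx 0.20003$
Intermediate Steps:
$Y = -1376$
$E = i \sqrt{17}$ ($E = \sqrt{24 - 41} = \sqrt{-17} = i \sqrt{17} \approx 4.1231 i$)
$o = - \frac{1}{1376}$ ($o = \frac{1}{-1376} = - \frac{1}{1376} \approx -0.00072674$)
$\frac{1}{o + F{\left(E,z{\left(-2,5 \right)} \right)}} = \frac{1}{- \frac{1}{1376} + 5} = \frac{1}{\frac{6879}{1376}} = \frac{1376}{6879}$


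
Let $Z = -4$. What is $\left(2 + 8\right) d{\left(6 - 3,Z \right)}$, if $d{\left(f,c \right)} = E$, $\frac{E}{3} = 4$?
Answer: $120$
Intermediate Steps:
$E = 12$ ($E = 3 \cdot 4 = 12$)
$d{\left(f,c \right)} = 12$
$\left(2 + 8\right) d{\left(6 - 3,Z \right)} = \left(2 + 8\right) 12 = 10 \cdot 12 = 120$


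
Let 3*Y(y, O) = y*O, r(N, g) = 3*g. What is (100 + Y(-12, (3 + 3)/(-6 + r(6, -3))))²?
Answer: 258064/25 ≈ 10323.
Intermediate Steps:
Y(y, O) = O*y/3 (Y(y, O) = (y*O)/3 = (O*y)/3 = O*y/3)
(100 + Y(-12, (3 + 3)/(-6 + r(6, -3))))² = (100 + (⅓)*((3 + 3)/(-6 + 3*(-3)))*(-12))² = (100 + (⅓)*(6/(-6 - 9))*(-12))² = (100 + (⅓)*(6/(-15))*(-12))² = (100 + (⅓)*(6*(-1/15))*(-12))² = (100 + (⅓)*(-⅖)*(-12))² = (100 + 8/5)² = (508/5)² = 258064/25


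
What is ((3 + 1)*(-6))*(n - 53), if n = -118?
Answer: 4104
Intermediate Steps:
((3 + 1)*(-6))*(n - 53) = ((3 + 1)*(-6))*(-118 - 53) = (4*(-6))*(-171) = -24*(-171) = 4104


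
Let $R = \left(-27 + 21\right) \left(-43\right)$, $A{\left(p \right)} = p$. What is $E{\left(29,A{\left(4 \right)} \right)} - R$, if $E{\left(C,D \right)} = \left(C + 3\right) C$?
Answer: $670$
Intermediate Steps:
$E{\left(C,D \right)} = C \left(3 + C\right)$ ($E{\left(C,D \right)} = \left(3 + C\right) C = C \left(3 + C\right)$)
$R = 258$ ($R = \left(-6\right) \left(-43\right) = 258$)
$E{\left(29,A{\left(4 \right)} \right)} - R = 29 \left(3 + 29\right) - 258 = 29 \cdot 32 - 258 = 928 - 258 = 670$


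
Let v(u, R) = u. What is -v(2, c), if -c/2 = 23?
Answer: -2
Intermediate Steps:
c = -46 (c = -2*23 = -46)
-v(2, c) = -1*2 = -2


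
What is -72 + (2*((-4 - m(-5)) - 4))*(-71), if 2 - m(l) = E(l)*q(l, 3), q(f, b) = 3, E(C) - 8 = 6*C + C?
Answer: 12850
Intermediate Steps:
E(C) = 8 + 7*C (E(C) = 8 + (6*C + C) = 8 + 7*C)
m(l) = -22 - 21*l (m(l) = 2 - (8 + 7*l)*3 = 2 - (24 + 21*l) = 2 + (-24 - 21*l) = -22 - 21*l)
-72 + (2*((-4 - m(-5)) - 4))*(-71) = -72 + (2*((-4 - (-22 - 21*(-5))) - 4))*(-71) = -72 + (2*((-4 - (-22 + 105)) - 4))*(-71) = -72 + (2*((-4 - 1*83) - 4))*(-71) = -72 + (2*((-4 - 83) - 4))*(-71) = -72 + (2*(-87 - 4))*(-71) = -72 + (2*(-91))*(-71) = -72 - 182*(-71) = -72 + 12922 = 12850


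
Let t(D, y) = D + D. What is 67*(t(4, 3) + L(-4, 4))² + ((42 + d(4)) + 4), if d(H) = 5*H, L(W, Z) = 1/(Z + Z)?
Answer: 287299/64 ≈ 4489.0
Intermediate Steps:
t(D, y) = 2*D
L(W, Z) = 1/(2*Z)
67*(t(4, 3) + L(-4, 4))² + ((42 + d(4)) + 4) = 67*(2*4 + (½)/4)² + ((42 + 5*4) + 4) = 67*(8 + (½)*(¼))² + ((42 + 20) + 4) = 67*(8 + ⅛)² + (62 + 4) = 67*(65/8)² + 66 = 67*(4225/64) + 66 = 283075/64 + 66 = 287299/64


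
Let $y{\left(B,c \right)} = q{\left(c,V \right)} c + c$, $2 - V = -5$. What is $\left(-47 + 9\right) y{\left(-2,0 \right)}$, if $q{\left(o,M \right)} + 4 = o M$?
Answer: $0$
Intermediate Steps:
$V = 7$ ($V = 2 - -5 = 2 + 5 = 7$)
$q{\left(o,M \right)} = -4 + M o$ ($q{\left(o,M \right)} = -4 + o M = -4 + M o$)
$y{\left(B,c \right)} = c + c \left(-4 + 7 c\right)$ ($y{\left(B,c \right)} = \left(-4 + 7 c\right) c + c = c \left(-4 + 7 c\right) + c = c + c \left(-4 + 7 c\right)$)
$\left(-47 + 9\right) y{\left(-2,0 \right)} = \left(-47 + 9\right) 0 \left(-3 + 7 \cdot 0\right) = - 38 \cdot 0 \left(-3 + 0\right) = - 38 \cdot 0 \left(-3\right) = \left(-38\right) 0 = 0$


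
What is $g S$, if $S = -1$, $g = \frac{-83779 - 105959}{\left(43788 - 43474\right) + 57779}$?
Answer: $\frac{189738}{58093} \approx 3.2661$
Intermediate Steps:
$g = - \frac{189738}{58093}$ ($g = - \frac{189738}{314 + 57779} = - \frac{189738}{58093} \approx -3.2661$)
$g S = \left(- \frac{189738}{58093}\right) \left(-1\right) = \frac{189738}{58093}$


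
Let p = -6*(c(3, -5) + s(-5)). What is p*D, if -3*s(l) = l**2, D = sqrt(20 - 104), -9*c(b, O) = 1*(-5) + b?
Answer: 292*I*sqrt(21)/3 ≈ 446.04*I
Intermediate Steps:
c(b, O) = 5/9 - b/9 (c(b, O) = -(1*(-5) + b)/9 = -(-5 + b)/9 = 5/9 - b/9)
D = 2*I*sqrt(21) (D = sqrt(-84) = 2*I*sqrt(21) ≈ 9.1651*I)
s(l) = -l**2/3
p = 146/3 (p = -6*((5/9 - 1/9*3) - 1/3*(-5)**2) = -6*((5/9 - 1/3) - 1/3*25) = -6*(2/9 - 25/3) = -6*(-73/9) = 146/3 ≈ 48.667)
p*D = 146*(2*I*sqrt(21))/3 = 292*I*sqrt(21)/3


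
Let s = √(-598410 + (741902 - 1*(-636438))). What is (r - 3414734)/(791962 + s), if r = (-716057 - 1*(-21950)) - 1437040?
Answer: -2196063504261/313601514757 + 5545881*√779930/627203029514 ≈ -6.9949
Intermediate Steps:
s = √779930 (s = √(-598410 + (741902 + 636438)) = √(-598410 + 1378340) = √779930 ≈ 883.14)
r = -2131147 (r = (-716057 + 21950) - 1437040 = -694107 - 1437040 = -2131147)
(r - 3414734)/(791962 + s) = (-2131147 - 3414734)/(791962 + √779930) = -5545881/(791962 + √779930)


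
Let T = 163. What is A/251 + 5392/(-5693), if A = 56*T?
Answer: 50612312/1428943 ≈ 35.419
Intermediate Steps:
A = 9128 (A = 56*163 = 9128)
A/251 + 5392/(-5693) = 9128/251 + 5392/(-5693) = 9128*(1/251) + 5392*(-1/5693) = 9128/251 - 5392/5693 = 50612312/1428943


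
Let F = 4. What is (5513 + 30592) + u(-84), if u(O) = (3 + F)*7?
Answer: 36154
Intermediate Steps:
u(O) = 49 (u(O) = (3 + 4)*7 = 7*7 = 49)
(5513 + 30592) + u(-84) = (5513 + 30592) + 49 = 36105 + 49 = 36154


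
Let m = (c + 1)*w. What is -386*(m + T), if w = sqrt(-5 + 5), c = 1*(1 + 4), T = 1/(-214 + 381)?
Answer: -386/167 ≈ -2.3114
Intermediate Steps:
T = 1/167 ≈ 0.0059880
c = 5 (c = 1*5 = 5)
w = 0 (w = sqrt(0) = 0)
m = 0 (m = (5 + 1)*0 = 6*0 = 0)
-386*(m + T) = -386*(0 + 1/167) = -386*1/167 = -386/167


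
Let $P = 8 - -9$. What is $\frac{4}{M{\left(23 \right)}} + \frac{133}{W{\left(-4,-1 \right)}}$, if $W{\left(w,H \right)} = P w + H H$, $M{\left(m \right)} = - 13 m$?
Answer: $- \frac{40035}{20033} \approx -1.9985$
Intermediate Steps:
$P = 17$ ($P = 8 + 9 = 17$)
$W{\left(w,H \right)} = H^{2} + 17 w$ ($W{\left(w,H \right)} = 17 w + H H = 17 w + H^{2} = H^{2} + 17 w$)
$\frac{4}{M{\left(23 \right)}} + \frac{133}{W{\left(-4,-1 \right)}} = \frac{4}{\left(-13\right) 23} + \frac{133}{\left(-1\right)^{2} + 17 \left(-4\right)} = \frac{4}{-299} + \frac{133}{1 - 68} = 4 \left(- \frac{1}{299}\right) + \frac{133}{-67} = - \frac{4}{299} + 133 \left(- \frac{1}{67}\right) = - \frac{4}{299} - \frac{133}{67} = - \frac{40035}{20033}$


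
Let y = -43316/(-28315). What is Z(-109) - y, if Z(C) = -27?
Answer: -115403/4045 ≈ -28.530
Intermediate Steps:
y = 6188/4045 (y = -43316*(-1/28315) = 6188/4045 ≈ 1.5298)
Z(-109) - y = -27 - 1*6188/4045 = -27 - 6188/4045 = -115403/4045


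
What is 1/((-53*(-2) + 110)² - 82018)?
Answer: -1/35362 ≈ -2.8279e-5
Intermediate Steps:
1/((-53*(-2) + 110)² - 82018) = 1/((106 + 110)² - 82018) = 1/(216² - 82018) = 1/(46656 - 82018) = 1/(-35362) = -1/35362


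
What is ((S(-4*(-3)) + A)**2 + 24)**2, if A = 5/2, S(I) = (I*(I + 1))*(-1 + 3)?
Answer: 156607773169/16 ≈ 9.7880e+9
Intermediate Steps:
S(I) = 2*I*(1 + I) (S(I) = (I*(1 + I))*2 = 2*I*(1 + I))
A = 5/2 (A = 5*(1/2) = 5/2 ≈ 2.5000)
((S(-4*(-3)) + A)**2 + 24)**2 = ((2*(-4*(-3))*(1 - 4*(-3)) + 5/2)**2 + 24)**2 = ((2*12*(1 + 12) + 5/2)**2 + 24)**2 = ((2*12*13 + 5/2)**2 + 24)**2 = ((312 + 5/2)**2 + 24)**2 = ((629/2)**2 + 24)**2 = (395641/4 + 24)**2 = (395737/4)**2 = 156607773169/16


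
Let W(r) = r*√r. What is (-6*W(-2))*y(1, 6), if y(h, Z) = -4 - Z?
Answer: -120*I*√2 ≈ -169.71*I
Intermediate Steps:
W(r) = r^(3/2)
(-6*W(-2))*y(1, 6) = (-(-12)*I*√2)*(-4 - 1*6) = (-(-12)*I*√2)*(-4 - 6) = (12*I*√2)*(-10) = -120*I*√2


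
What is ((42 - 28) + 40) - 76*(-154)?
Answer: 11758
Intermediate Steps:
((42 - 28) + 40) - 76*(-154) = (14 + 40) + 11704 = 54 + 11704 = 11758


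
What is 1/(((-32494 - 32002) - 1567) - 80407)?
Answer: -1/146470 ≈ -6.8273e-6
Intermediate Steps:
1/(((-32494 - 32002) - 1567) - 80407) = 1/((-64496 - 1567) - 80407) = 1/(-66063 - 80407) = 1/(-146470) = -1/146470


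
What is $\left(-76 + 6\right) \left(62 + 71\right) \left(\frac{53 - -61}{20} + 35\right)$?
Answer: $-378917$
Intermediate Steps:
$\left(-76 + 6\right) \left(62 + 71\right) \left(\frac{53 - -61}{20} + 35\right) = \left(-70\right) 133 \left(\left(53 + 61\right) \frac{1}{20} + 35\right) = - 9310 \left(114 \cdot \frac{1}{20} + 35\right) = - 9310 \left(\frac{57}{10} + 35\right) = \left(-9310\right) \frac{407}{10} = -378917$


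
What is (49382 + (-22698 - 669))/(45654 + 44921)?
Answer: 5203/18115 ≈ 0.28722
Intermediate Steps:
(49382 + (-22698 - 669))/(45654 + 44921) = (49382 - 23367)/90575 = 26015*(1/90575) = 5203/18115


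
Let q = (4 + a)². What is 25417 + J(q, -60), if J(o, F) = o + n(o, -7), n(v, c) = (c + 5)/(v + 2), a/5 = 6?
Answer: 15385766/579 ≈ 26573.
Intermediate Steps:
a = 30 (a = 5*6 = 30)
n(v, c) = (5 + c)/(2 + v)
q = 1156 (q = (4 + 30)² = 34² = 1156)
J(o, F) = o - 2/(2 + o) (J(o, F) = o + (5 - 7)/(2 + o) = o - 2/(2 + o))
25417 + J(q, -60) = 25417 + (-2 + 1156*(2 + 1156))/(2 + 1156) = 25417 + (-2 + 1156*1158)/1158 = 25417 + (-2 + 1338648)/1158 = 25417 + (1/1158)*1338646 = 25417 + 669323/579 = 15385766/579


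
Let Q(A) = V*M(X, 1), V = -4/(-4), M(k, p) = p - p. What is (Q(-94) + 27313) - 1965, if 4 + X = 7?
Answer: 25348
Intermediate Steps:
X = 3 (X = -4 + 7 = 3)
M(k, p) = 0
V = 1 (V = -4*(-1/4) = 1)
Q(A) = 0 (Q(A) = 1*0 = 0)
(Q(-94) + 27313) - 1965 = (0 + 27313) - 1965 = 27313 - 1965 = 25348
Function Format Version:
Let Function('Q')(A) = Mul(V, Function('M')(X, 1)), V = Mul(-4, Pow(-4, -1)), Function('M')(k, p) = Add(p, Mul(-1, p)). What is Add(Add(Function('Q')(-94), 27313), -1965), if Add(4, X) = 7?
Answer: 25348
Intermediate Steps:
X = 3 (X = Add(-4, 7) = 3)
Function('M')(k, p) = 0
V = 1 (V = Mul(-4, Rational(-1, 4)) = 1)
Function('Q')(A) = 0 (Function('Q')(A) = Mul(1, 0) = 0)
Add(Add(Function('Q')(-94), 27313), -1965) = Add(Add(0, 27313), -1965) = Add(27313, -1965) = 25348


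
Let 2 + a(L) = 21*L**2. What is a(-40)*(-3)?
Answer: -100794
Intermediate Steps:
a(L) = -2 + 21*L**2
a(-40)*(-3) = (-2 + 21*(-40)**2)*(-3) = (-2 + 21*1600)*(-3) = (-2 + 33600)*(-3) = 33598*(-3) = -100794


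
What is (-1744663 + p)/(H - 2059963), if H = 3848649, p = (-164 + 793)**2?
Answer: -674511/894343 ≈ -0.75420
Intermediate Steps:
p = 395641 (p = 629**2 = 395641)
(-1744663 + p)/(H - 2059963) = (-1744663 + 395641)/(3848649 - 2059963) = -1349022/1788686 = -1349022*1/1788686 = -674511/894343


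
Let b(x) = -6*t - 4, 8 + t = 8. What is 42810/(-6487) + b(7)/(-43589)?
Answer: -143539934/21750911 ≈ -6.5993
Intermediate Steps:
t = 0 (t = -8 + 8 = 0)
b(x) = -4 (b(x) = -6*0 - 4 = 0 - 4 = -4)
42810/(-6487) + b(7)/(-43589) = 42810/(-6487) - 4/(-43589) = 42810*(-1/6487) - 4*(-1/43589) = -42810/6487 + 4/43589 = -143539934/21750911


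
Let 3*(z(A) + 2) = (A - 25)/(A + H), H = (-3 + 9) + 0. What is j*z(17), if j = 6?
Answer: -292/23 ≈ -12.696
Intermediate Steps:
H = 6 (H = 6 + 0 = 6)
z(A) = -2 + (-25 + A)/(3*(6 + A)) (z(A) = -2 + ((A - 25)/(A + 6))/3 = -2 + ((-25 + A)/(6 + A))/3 = -2 + (-25 + A)/(3*(6 + A)))
j*z(17) = 6*((-61 - 5*17)/(3*(6 + 17))) = 6*((1/3)*(-61 - 85)/23) = 6*((1/3)*(1/23)*(-146)) = 6*(-146/69) = -292/23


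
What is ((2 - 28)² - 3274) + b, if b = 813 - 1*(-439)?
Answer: -1346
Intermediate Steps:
b = 1252 (b = 813 + 439 = 1252)
((2 - 28)² - 3274) + b = ((2 - 28)² - 3274) + 1252 = ((-26)² - 3274) + 1252 = (676 - 3274) + 1252 = -2598 + 1252 = -1346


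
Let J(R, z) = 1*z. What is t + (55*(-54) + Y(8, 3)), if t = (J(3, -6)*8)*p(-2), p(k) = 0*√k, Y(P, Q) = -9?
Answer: -2979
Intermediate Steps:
J(R, z) = z
p(k) = 0
t = 0 (t = -6*8*0 = -48*0 = 0)
t + (55*(-54) + Y(8, 3)) = 0 + (55*(-54) - 9) = 0 + (-2970 - 9) = 0 - 2979 = -2979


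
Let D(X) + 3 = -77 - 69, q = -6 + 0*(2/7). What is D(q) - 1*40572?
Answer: -40721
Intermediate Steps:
q = -6 (q = -6 + 0*(2*(⅐)) = -6 + 0*(2/7) = -6 + 0 = -6)
D(X) = -149 (D(X) = -3 + (-77 - 69) = -3 - 146 = -149)
D(q) - 1*40572 = -149 - 1*40572 = -149 - 40572 = -40721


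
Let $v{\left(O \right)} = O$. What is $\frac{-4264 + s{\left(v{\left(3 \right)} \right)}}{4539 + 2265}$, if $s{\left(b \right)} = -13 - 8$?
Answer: $- \frac{4285}{6804} \approx -0.62978$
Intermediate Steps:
$s{\left(b \right)} = -21$ ($s{\left(b \right)} = -13 - 8 = -21$)
$\frac{-4264 + s{\left(v{\left(3 \right)} \right)}}{4539 + 2265} = \frac{-4264 - 21}{4539 + 2265} = - \frac{4285}{6804}$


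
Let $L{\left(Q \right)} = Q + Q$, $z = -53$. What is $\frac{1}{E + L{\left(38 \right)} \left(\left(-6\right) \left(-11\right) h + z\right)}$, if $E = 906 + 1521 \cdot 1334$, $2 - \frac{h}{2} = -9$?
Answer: $\frac{1}{2136244} \approx 4.6811 \cdot 10^{-7}$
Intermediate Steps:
$h = 22$ ($h = 4 - -18 = 4 + 18 = 22$)
$L{\left(Q \right)} = 2 Q$
$E = 2029920$ ($E = 906 + 2029014 = 2029920$)
$\frac{1}{E + L{\left(38 \right)} \left(\left(-6\right) \left(-11\right) h + z\right)} = \frac{1}{2029920 + 2 \cdot 38 \left(\left(-6\right) \left(-11\right) 22 - 53\right)} = \frac{1}{2029920 + 76 \left(66 \cdot 22 - 53\right)} = \frac{1}{2029920 + 76 \left(1452 - 53\right)} = \frac{1}{2029920 + 76 \cdot 1399} = \frac{1}{2029920 + 106324} = \frac{1}{2136244}$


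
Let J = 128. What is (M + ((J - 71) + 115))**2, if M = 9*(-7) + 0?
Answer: 11881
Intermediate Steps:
M = -63 (M = -63 + 0 = -63)
(M + ((J - 71) + 115))**2 = (-63 + ((128 - 71) + 115))**2 = (-63 + (57 + 115))**2 = (-63 + 172)**2 = 109**2 = 11881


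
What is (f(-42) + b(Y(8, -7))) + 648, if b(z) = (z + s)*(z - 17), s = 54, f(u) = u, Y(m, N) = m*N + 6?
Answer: 338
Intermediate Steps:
Y(m, N) = 6 + N*m (Y(m, N) = N*m + 6 = 6 + N*m)
b(z) = (-17 + z)*(54 + z) (b(z) = (z + 54)*(z - 17) = (54 + z)*(-17 + z) = (-17 + z)*(54 + z))
(f(-42) + b(Y(8, -7))) + 648 = (-42 + (-918 + (6 - 7*8)² + 37*(6 - 7*8))) + 648 = (-42 + (-918 + (6 - 56)² + 37*(6 - 56))) + 648 = (-42 + (-918 + (-50)² + 37*(-50))) + 648 = (-42 + (-918 + 2500 - 1850)) + 648 = (-42 - 268) + 648 = -310 + 648 = 338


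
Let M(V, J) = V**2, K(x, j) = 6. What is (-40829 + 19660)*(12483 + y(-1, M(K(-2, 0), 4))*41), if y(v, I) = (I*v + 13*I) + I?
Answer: -670443399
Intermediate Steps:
y(v, I) = 14*I + I*v (y(v, I) = (13*I + I*v) + I = 14*I + I*v)
(-40829 + 19660)*(12483 + y(-1, M(K(-2, 0), 4))*41) = (-40829 + 19660)*(12483 + (6**2*(14 - 1))*41) = -21169*(12483 + (36*13)*41) = -21169*(12483 + 468*41) = -21169*(12483 + 19188) = -21169*31671 = -670443399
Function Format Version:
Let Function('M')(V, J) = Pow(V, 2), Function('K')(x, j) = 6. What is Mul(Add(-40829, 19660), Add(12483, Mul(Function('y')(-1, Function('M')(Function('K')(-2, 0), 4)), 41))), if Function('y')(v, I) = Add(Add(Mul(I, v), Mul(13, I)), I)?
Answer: -670443399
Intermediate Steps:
Function('y')(v, I) = Add(Mul(14, I), Mul(I, v)) (Function('y')(v, I) = Add(Add(Mul(13, I), Mul(I, v)), I) = Add(Mul(14, I), Mul(I, v)))
Mul(Add(-40829, 19660), Add(12483, Mul(Function('y')(-1, Function('M')(Function('K')(-2, 0), 4)), 41))) = Mul(Add(-40829, 19660), Add(12483, Mul(Mul(Pow(6, 2), Add(14, -1)), 41))) = Mul(-21169, Add(12483, Mul(Mul(36, 13), 41))) = Mul(-21169, Add(12483, Mul(468, 41))) = Mul(-21169, Add(12483, 19188)) = Mul(-21169, 31671) = -670443399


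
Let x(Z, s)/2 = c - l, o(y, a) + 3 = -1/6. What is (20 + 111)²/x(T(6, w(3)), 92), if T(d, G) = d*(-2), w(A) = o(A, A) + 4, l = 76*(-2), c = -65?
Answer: 17161/174 ≈ 98.626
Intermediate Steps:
o(y, a) = -19/6 (o(y, a) = -3 - 1/6 = -3 - 1*⅙ = -3 - ⅙ = -19/6)
l = -152
w(A) = ⅚ (w(A) = -19/6 + 4 = ⅚)
T(d, G) = -2*d
x(Z, s) = 174 (x(Z, s) = 2*(-65 - 1*(-152)) = 2*(-65 + 152) = 2*87 = 174)
(20 + 111)²/x(T(6, w(3)), 92) = (20 + 111)²/174 = 131²*(1/174) = 17161*(1/174) = 17161/174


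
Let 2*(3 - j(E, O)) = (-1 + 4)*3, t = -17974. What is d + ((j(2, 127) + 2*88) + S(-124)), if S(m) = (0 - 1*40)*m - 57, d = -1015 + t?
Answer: -27823/2 ≈ -13912.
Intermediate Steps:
j(E, O) = -3/2 (j(E, O) = 3 - (-1 + 4)*3/2 = 3 - 3*3/2 = 3 - 1/2*9 = 3 - 9/2 = -3/2)
d = -18989 (d = -1015 - 17974 = -18989)
S(m) = -57 - 40*m (S(m) = (0 - 40)*m - 57 = -40*m - 57 = -57 - 40*m)
d + ((j(2, 127) + 2*88) + S(-124)) = -18989 + ((-3/2 + 2*88) + (-57 - 40*(-124))) = -18989 + ((-3/2 + 176) + (-57 + 4960)) = -18989 + (349/2 + 4903) = -18989 + 10155/2 = -27823/2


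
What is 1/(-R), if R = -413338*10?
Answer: 1/4133380 ≈ 2.4193e-7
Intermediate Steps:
R = -4133380
1/(-R) = 1/(-1*(-4133380)) = 1/4133380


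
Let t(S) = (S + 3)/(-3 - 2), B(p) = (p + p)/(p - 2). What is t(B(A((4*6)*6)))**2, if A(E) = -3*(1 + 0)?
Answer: 441/625 ≈ 0.70560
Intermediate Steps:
A(E) = -3 (A(E) = -3*1 = -3)
B(p) = 2*p/(-2 + p) (B(p) = (2*p)/(-2 + p) = 2*p/(-2 + p))
t(S) = -3/5 - S/5 (t(S) = (3 + S)/(-5) = (3 + S)*(-1/5) = -3/5 - S/5)
t(B(A((4*6)*6)))**2 = (-3/5 - 2*(-3)/(5*(-2 - 3)))**2 = (-3/5 - 2*(-3)/(5*(-5)))**2 = (-3/5 - 2*(-3)*(-1)/(5*5))**2 = (-3/5 - 1/5*6/5)**2 = (-3/5 - 6/25)**2 = (-21/25)**2 = 441/625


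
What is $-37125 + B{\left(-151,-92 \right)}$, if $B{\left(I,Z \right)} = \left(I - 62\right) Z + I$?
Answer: $-17680$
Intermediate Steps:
$B{\left(I,Z \right)} = I + Z \left(-62 + I\right)$ ($B{\left(I,Z \right)} = \left(-62 + I\right) Z + I = Z \left(-62 + I\right) + I = I + Z \left(-62 + I\right)$)
$-37125 + B{\left(-151,-92 \right)} = -37125 - -19445 = -37125 + \left(-151 + 5704 + 13892\right) = -37125 + 19445 = -17680$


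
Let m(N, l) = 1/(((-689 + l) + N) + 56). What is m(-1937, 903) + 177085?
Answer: 295200694/1667 ≈ 1.7709e+5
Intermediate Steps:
m(N, l) = 1/(-633 + N + l) (m(N, l) = 1/((-689 + N + l) + 56) = 1/(-633 + N + l))
m(-1937, 903) + 177085 = 1/(-633 - 1937 + 903) + 177085 = 1/(-1667) + 177085 = -1/1667 + 177085 = 295200694/1667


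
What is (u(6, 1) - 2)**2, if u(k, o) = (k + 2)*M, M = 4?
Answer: 900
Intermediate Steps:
u(k, o) = 8 + 4*k (u(k, o) = (k + 2)*4 = (2 + k)*4 = 8 + 4*k)
(u(6, 1) - 2)**2 = ((8 + 4*6) - 2)**2 = ((8 + 24) - 2)**2 = (32 - 2)**2 = 30**2 = 900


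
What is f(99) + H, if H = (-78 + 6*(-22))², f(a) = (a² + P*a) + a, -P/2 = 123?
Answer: 29646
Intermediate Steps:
P = -246 (P = -2*123 = -246)
f(a) = a² - 245*a (f(a) = (a² - 246*a) + a = a² - 245*a)
H = 44100 (H = (-78 - 132)² = (-210)² = 44100)
f(99) + H = 99*(-245 + 99) + 44100 = 99*(-146) + 44100 = -14454 + 44100 = 29646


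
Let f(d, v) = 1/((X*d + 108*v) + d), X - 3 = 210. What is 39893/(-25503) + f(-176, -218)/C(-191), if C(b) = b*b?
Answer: -89078238537367/56946389511144 ≈ -1.5642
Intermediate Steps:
X = 213 (X = 3 + 210 = 213)
C(b) = b²
f(d, v) = 1/(108*v + 214*d) (f(d, v) = 1/((213*d + 108*v) + d) = 1/((108*v + 213*d) + d) = 1/(108*v + 214*d))
39893/(-25503) + f(-176, -218)/C(-191) = 39893/(-25503) + (1/(2*(54*(-218) + 107*(-176))))/((-191)²) = 39893*(-1/25503) + (1/(2*(-11772 - 18832)))/36481 = -39893/25503 + ((½)/(-30604))*(1/36481) = -39893/25503 + ((½)*(-1/30604))*(1/36481) = -39893/25503 - 1/61208*1/36481 = -39893/25503 - 1/2232929048 = -89078238537367/56946389511144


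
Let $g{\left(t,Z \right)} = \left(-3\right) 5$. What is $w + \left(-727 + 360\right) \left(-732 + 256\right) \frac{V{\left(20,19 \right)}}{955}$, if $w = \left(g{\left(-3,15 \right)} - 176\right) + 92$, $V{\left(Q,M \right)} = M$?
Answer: $\frac{3224603}{955} \approx 3376.5$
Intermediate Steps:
$g{\left(t,Z \right)} = -15$
$w = -99$ ($w = \left(-15 - 176\right) + 92 = -191 + 92 = -99$)
$w + \left(-727 + 360\right) \left(-732 + 256\right) \frac{V{\left(20,19 \right)}}{955} = -99 + \left(-727 + 360\right) \left(-732 + 256\right) \frac{19}{955} = -99 + \left(-367\right) \left(-476\right) 19 \cdot \frac{1}{955} = -99 + 174692 \cdot \frac{19}{955} = -99 + \frac{3319148}{955} = \frac{3224603}{955}$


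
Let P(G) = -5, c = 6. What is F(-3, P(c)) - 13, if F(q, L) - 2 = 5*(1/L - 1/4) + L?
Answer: -73/4 ≈ -18.250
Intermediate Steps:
F(q, L) = ¾ + L + 5/L (F(q, L) = 2 + (5*(1/L - 1/4) + L) = 2 + (5*(1/L - 1*¼) + L) = 2 + (5*(1/L - ¼) + L) = 2 + (5*(-¼ + 1/L) + L) = 2 + ((-5/4 + 5/L) + L) = 2 + (-5/4 + L + 5/L) = ¾ + L + 5/L)
F(-3, P(c)) - 13 = (¾ - 5 + 5/(-5)) - 13 = (¾ - 5 + 5*(-⅕)) - 13 = (¾ - 5 - 1) - 13 = -21/4 - 13 = -73/4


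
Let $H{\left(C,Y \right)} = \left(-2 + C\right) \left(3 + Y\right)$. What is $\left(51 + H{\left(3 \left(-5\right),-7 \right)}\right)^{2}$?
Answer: $14161$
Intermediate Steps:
$\left(51 + H{\left(3 \left(-5\right),-7 \right)}\right)^{2} = \left(51 + \left(-6 - -14 + 3 \cdot 3 \left(-5\right) + 3 \left(-5\right) \left(-7\right)\right)\right)^{2} = \left(51 + \left(-6 + 14 + 3 \left(-15\right) - -105\right)\right)^{2} = \left(51 + \left(-6 + 14 - 45 + 105\right)\right)^{2} = \left(51 + 68\right)^{2} = 119^{2} = 14161$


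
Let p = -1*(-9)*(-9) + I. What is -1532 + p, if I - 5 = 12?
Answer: -1596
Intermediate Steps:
I = 17 (I = 5 + 12 = 17)
p = -64 (p = -1*(-9)*(-9) + 17 = 9*(-9) + 17 = -81 + 17 = -64)
-1532 + p = -1532 - 64 = -1596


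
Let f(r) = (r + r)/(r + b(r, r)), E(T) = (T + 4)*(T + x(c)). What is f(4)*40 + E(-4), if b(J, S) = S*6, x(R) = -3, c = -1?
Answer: 80/7 ≈ 11.429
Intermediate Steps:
E(T) = (-3 + T)*(4 + T) (E(T) = (T + 4)*(T - 3) = (4 + T)*(-3 + T) = (-3 + T)*(4 + T))
b(J, S) = 6*S
f(r) = 2/7 (f(r) = (r + r)/(r + 6*r) = (2*r)/((7*r)) = (2*r)*(1/(7*r)) = 2/7)
f(4)*40 + E(-4) = (2/7)*40 + (-12 - 4 + (-4)²) = 80/7 + (-12 - 4 + 16) = 80/7 + 0 = 80/7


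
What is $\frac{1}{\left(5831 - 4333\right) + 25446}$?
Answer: $\frac{1}{26944} \approx 3.7114 \cdot 10^{-5}$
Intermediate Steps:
$\frac{1}{\left(5831 - 4333\right) + 25446} = \frac{1}{1498 + 25446} = \frac{1}{26944}$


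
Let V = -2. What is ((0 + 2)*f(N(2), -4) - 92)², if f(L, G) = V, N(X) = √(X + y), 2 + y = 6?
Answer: 9216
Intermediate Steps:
y = 4 (y = -2 + 6 = 4)
N(X) = √(4 + X) (N(X) = √(X + 4) = √(4 + X))
f(L, G) = -2
((0 + 2)*f(N(2), -4) - 92)² = ((0 + 2)*(-2) - 92)² = (2*(-2) - 92)² = (-4 - 92)² = (-96)² = 9216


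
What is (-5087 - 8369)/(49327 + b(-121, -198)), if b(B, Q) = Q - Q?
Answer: -13456/49327 ≈ -0.27279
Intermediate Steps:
b(B, Q) = 0
(-5087 - 8369)/(49327 + b(-121, -198)) = (-5087 - 8369)/(49327 + 0) = -13456/49327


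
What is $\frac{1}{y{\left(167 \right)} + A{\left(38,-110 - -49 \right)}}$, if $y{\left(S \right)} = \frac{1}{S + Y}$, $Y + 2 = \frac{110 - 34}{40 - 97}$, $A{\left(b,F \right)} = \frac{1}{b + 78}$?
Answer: $\frac{56956}{839} \approx 67.886$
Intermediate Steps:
$A{\left(b,F \right)} = \frac{1}{78 + b}$
$Y = - \frac{10}{3}$ ($Y = -2 + \frac{110 - 34}{40 - 97} = -2 + \frac{76}{-57} = -2 + 76 \left(- \frac{1}{57}\right) = -2 - \frac{4}{3} = - \frac{10}{3} \approx -3.3333$)
$y{\left(S \right)} = \frac{1}{- \frac{10}{3} + S}$ ($y{\left(S \right)} = \frac{1}{S - \frac{10}{3}} = \frac{1}{- \frac{10}{3} + S}$)
$\frac{1}{y{\left(167 \right)} + A{\left(38,-110 - -49 \right)}} = \frac{1}{\frac{3}{-10 + 3 \cdot 167} + \frac{1}{78 + 38}} = \frac{1}{\frac{3}{-10 + 501} + \frac{1}{116}} = \frac{1}{\frac{3}{491} + \frac{1}{116}} = \frac{1}{\frac{839}{56956}} = \frac{56956}{839}$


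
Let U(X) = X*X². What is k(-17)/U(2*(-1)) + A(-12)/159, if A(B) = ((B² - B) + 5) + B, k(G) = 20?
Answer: -497/318 ≈ -1.5629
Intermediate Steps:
U(X) = X³
A(B) = 5 + B² (A(B) = (5 + B² - B) + B = 5 + B²)
k(-17)/U(2*(-1)) + A(-12)/159 = 20/((2*(-1))³) + (5 + (-12)²)/159 = 20/((-2)³) + (5 + 144)*(1/159) = 20/(-8) + 149*(1/159) = 20*(-⅛) + 149/159 = -5/2 + 149/159 = -497/318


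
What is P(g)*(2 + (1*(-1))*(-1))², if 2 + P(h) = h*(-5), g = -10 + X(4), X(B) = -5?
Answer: 657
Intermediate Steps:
g = -15 (g = -10 - 5 = -15)
P(h) = -2 - 5*h (P(h) = -2 + h*(-5) = -2 - 5*h)
P(g)*(2 + (1*(-1))*(-1))² = (-2 - 5*(-15))*(2 + (1*(-1))*(-1))² = (-2 + 75)*(2 - 1*(-1))² = 73*(2 + 1)² = 73*3² = 73*9 = 657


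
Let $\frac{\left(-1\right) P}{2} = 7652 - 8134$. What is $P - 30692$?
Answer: $-29728$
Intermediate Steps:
$P = 964$ ($P = - 2 \left(7652 - 8134\right) = \left(-2\right) \left(-482\right) = 964$)
$P - 30692 = 964 - 30692 = -29728$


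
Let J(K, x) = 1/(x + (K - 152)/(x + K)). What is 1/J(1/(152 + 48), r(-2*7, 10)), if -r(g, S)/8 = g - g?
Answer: -30399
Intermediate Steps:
r(g, S) = 0 (r(g, S) = -8*(g - g) = -8*0 = 0)
J(K, x) = 1/(x + (-152 + K)/(K + x))
1/J(1/(152 + 48), r(-2*7, 10)) = 1/((1/(152 + 48) + 0)/(-152 + 1/(152 + 48) + 0² + 0/(152 + 48))) = 1/((1/200 + 0)/(-152 + 1/200 + 0 + 0/200)) = 1/((1/200 + 0)/(-152 + 1/200 + 0 + (1/200)*0)) = 1/((1/200)/(-152 + 1/200 + 0 + 0)) = 1/((1/200)/(-30399/200)) = 1/(-200/30399*1/200) = 1/(-1/30399) = -30399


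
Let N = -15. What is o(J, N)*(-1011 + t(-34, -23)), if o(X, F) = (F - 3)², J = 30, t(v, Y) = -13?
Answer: -331776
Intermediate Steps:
o(X, F) = (-3 + F)²
o(J, N)*(-1011 + t(-34, -23)) = (-3 - 15)²*(-1011 - 13) = (-18)²*(-1024) = 324*(-1024) = -331776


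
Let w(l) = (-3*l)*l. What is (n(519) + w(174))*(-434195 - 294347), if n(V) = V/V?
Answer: 66171284234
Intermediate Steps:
n(V) = 1
w(l) = -3*l²
(n(519) + w(174))*(-434195 - 294347) = (1 - 3*174²)*(-434195 - 294347) = (1 - 3*30276)*(-728542) = (1 - 90828)*(-728542) = -90827*(-728542) = 66171284234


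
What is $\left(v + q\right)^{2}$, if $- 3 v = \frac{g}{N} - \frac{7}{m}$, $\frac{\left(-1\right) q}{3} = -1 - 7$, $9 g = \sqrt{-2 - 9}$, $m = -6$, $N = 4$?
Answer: $\frac{\left(2550 - i \sqrt{11}\right)^{2}}{11664} \approx 557.48 - 1.4502 i$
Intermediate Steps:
$g = \frac{i \sqrt{11}}{9}$ ($g = \frac{\sqrt{-2 - 9}}{9} = \frac{\sqrt{-11}}{9} = \frac{i \sqrt{11}}{9} \approx 0.36851 i$)
$q = 24$ ($q = - 3 \left(-1 - 7\right) = \left(-3\right) \left(-8\right) = 24$)
$v = - \frac{7}{18} - \frac{i \sqrt{11}}{108}$ ($v = - \frac{\frac{\frac{1}{9} i \sqrt{11}}{4} - \frac{7}{-6}}{3} = - \frac{\frac{i \sqrt{11}}{9} \cdot \frac{1}{4} - - \frac{7}{6}}{3} = - \frac{\frac{i \sqrt{11}}{36} + \frac{7}{6}}{3} = - \frac{\frac{7}{6} + \frac{i \sqrt{11}}{36}}{3} = - \frac{7}{18} - \frac{i \sqrt{11}}{108} \approx -0.38889 - 0.030709 i$)
$\left(v + q\right)^{2} = \left(\left(- \frac{7}{18} - \frac{i \sqrt{11}}{108}\right) + 24\right)^{2} = \left(\frac{425}{18} - \frac{i \sqrt{11}}{108}\right)^{2}$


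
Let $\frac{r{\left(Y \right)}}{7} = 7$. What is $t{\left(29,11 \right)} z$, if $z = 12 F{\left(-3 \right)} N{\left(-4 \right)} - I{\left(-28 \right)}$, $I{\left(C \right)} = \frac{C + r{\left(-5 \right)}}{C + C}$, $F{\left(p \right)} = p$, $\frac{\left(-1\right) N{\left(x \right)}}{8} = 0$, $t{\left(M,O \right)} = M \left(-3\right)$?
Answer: $- \frac{261}{8} \approx -32.625$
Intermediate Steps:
$r{\left(Y \right)} = 49$ ($r{\left(Y \right)} = 7 \cdot 7 = 49$)
$t{\left(M,O \right)} = - 3 M$
$N{\left(x \right)} = 0$ ($N{\left(x \right)} = \left(-8\right) 0 = 0$)
$I{\left(C \right)} = \frac{49 + C}{2 C}$ ($I{\left(C \right)} = \frac{C + 49}{C + C} = \frac{49 + C}{2 C}$)
$z = \frac{3}{8}$ ($z = 12 \left(-3\right) 0 - \frac{49 - 28}{2 \left(-28\right)} = \left(-36\right) 0 - \frac{1}{2} \left(- \frac{1}{28}\right) 21 = 0 - - \frac{3}{8} = 0 + \frac{3}{8} = \frac{3}{8} \approx 0.375$)
$t{\left(29,11 \right)} z = \left(-3\right) 29 \cdot \frac{3}{8} = \left(-87\right) \frac{3}{8} = - \frac{261}{8}$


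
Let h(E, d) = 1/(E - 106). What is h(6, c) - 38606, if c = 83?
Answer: -3860601/100 ≈ -38606.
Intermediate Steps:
h(E, d) = 1/(-106 + E)
h(6, c) - 38606 = 1/(-106 + 6) - 38606 = 1/(-100) - 38606 = -1/100 - 38606 = -3860601/100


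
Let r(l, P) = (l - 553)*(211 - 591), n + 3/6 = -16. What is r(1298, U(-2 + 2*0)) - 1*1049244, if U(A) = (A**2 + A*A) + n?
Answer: -1332344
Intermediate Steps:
n = -33/2 (n = -1/2 - 16 = -33/2 ≈ -16.500)
U(A) = -33/2 + 2*A**2 (U(A) = (A**2 + A*A) - 33/2 = (A**2 + A**2) - 33/2 = 2*A**2 - 33/2 = -33/2 + 2*A**2)
r(l, P) = 210140 - 380*l (r(l, P) = (-553 + l)*(-380) = 210140 - 380*l)
r(1298, U(-2 + 2*0)) - 1*1049244 = (210140 - 380*1298) - 1*1049244 = (210140 - 493240) - 1049244 = -283100 - 1049244 = -1332344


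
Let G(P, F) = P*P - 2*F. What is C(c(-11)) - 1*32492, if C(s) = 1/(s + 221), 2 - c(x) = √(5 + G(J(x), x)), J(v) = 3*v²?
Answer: -2666521187/82067 - 6*√3661/82067 ≈ -32492.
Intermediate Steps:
G(P, F) = P² - 2*F
c(x) = 2 - √(5 - 2*x + 9*x⁴) (c(x) = 2 - √(5 + ((3*x²)² - 2*x)) = 2 - √(5 + (9*x⁴ - 2*x)) = 2 - √(5 + (-2*x + 9*x⁴)) = 2 - √(5 - 2*x + 9*x⁴))
C(s) = 1/(221 + s)
C(c(-11)) - 1*32492 = 1/(221 + (2 - √(5 - 2*(-11) + 9*(-11)⁴))) - 1*32492 = 1/(221 + (2 - √(5 + 22 + 9*14641))) - 32492 = 1/(221 + (2 - √(5 + 22 + 131769))) - 32492 = 1/(221 + (2 - √131796)) - 32492 = 1/(221 + (2 - 6*√3661)) - 32492 = 1/(223 - 6*√3661) - 32492 = -32492 + 1/(223 - 6*√3661)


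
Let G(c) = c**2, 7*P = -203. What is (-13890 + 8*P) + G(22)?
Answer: -13638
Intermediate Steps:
P = -29 (P = (1/7)*(-203) = -29)
(-13890 + 8*P) + G(22) = (-13890 + 8*(-29)) + 22**2 = (-13890 - 232) + 484 = -14122 + 484 = -13638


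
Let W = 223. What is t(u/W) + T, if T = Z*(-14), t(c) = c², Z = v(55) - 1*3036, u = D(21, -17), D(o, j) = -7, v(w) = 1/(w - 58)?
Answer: 6341740601/149187 ≈ 42509.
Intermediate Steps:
v(w) = 1/(-58 + w)
u = -7
Z = -9109/3 (Z = 1/(-58 + 55) - 1*3036 = 1/(-3) - 3036 = -⅓ - 3036 = -9109/3 ≈ -3036.3)
T = 127526/3 (T = -9109/3*(-14) = 127526/3 ≈ 42509.)
t(u/W) + T = (-7/223)² + 127526/3 = 49/49729 + 127526/3 = 6341740601/149187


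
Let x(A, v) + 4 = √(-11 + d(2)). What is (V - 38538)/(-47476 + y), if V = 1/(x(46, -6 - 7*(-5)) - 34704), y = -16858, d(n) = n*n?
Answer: 23212309744253/38749824432257 + I*√7/77499648864514 ≈ 0.59903 + 3.4139e-14*I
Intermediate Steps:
d(n) = n²
x(A, v) = -4 + I*√7 (x(A, v) = -4 + √(-11 + 2²) = -4 + √(-11 + 4) = -4 + √(-7) = -4 + I*√7)
V = 1/(-34708 + I*√7) (V = 1/((-4 + I*√7) - 34704) = 1/(-34708 + I*√7) ≈ -2.8812e-5 - 2.2e-9*I)
(V - 38538)/(-47476 + y) = ((-34708/1204645271 - I*√7/1204645271) - 38538)/(-47476 - 16858) = (-46424619488506/1204645271 - I*√7/1204645271)/(-64334) = (-46424619488506/1204645271 - I*√7/1204645271)*(-1/64334) = 23212309744253/38749824432257 + I*√7/77499648864514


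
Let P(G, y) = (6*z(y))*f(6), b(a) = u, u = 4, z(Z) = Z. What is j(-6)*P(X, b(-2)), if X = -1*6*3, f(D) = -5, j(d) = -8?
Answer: 960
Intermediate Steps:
b(a) = 4
X = -18 (X = -6*3 = -18)
P(G, y) = -30*y (P(G, y) = (6*y)*(-5) = -30*y)
j(-6)*P(X, b(-2)) = -(-240)*4 = -8*(-120) = 960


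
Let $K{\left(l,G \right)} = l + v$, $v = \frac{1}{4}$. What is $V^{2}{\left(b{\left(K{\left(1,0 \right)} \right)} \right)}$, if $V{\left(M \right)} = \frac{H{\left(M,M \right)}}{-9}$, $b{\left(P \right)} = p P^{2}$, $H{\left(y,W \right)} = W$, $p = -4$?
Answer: $\frac{625}{1296} \approx 0.48225$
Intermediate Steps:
$v = \frac{1}{4} \approx 0.25$
$K{\left(l,G \right)} = \frac{1}{4} + l$ ($K{\left(l,G \right)} = l + \frac{1}{4} = \frac{1}{4} + l$)
$b{\left(P \right)} = - 4 P^{2}$
$V{\left(M \right)} = - \frac{M}{9}$ ($V{\left(M \right)} = \frac{M}{-9} = M \left(- \frac{1}{9}\right) = - \frac{M}{9}$)
$V^{2}{\left(b{\left(K{\left(1,0 \right)} \right)} \right)} = \left(- \frac{\left(-4\right) \left(\frac{1}{4} + 1\right)^{2}}{9}\right)^{2} = \left(- \frac{\left(-4\right) \left(\frac{5}{4}\right)^{2}}{9}\right)^{2} = \left(- \frac{\left(-4\right) \frac{25}{16}}{9}\right)^{2} = \left(\left(- \frac{1}{9}\right) \left(- \frac{25}{4}\right)\right)^{2} = \left(\frac{25}{36}\right)^{2} = \frac{625}{1296}$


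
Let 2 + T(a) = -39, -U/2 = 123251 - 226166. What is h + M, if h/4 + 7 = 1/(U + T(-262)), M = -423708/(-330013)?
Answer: -1814369501532/67913045257 ≈ -26.716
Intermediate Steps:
U = 205830 (U = -2*(123251 - 226166) = -2*(-102915) = 205830)
T(a) = -41 (T(a) = -2 - 39 = -41)
M = 423708/330013 (M = -423708*(-1/330013) = 423708/330013 ≈ 1.2839)
h = -5762088/205789 (h = -28 + 4/(205830 - 41) = -28 + 4/205789 = -5762088/205789 ≈ -28.000)
h + M = -5762088/205789 + 423708/330013 = -1814369501532/67913045257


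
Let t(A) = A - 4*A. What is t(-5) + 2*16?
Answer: 47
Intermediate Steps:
t(A) = -3*A
t(-5) + 2*16 = -3*(-5) + 2*16 = 15 + 32 = 47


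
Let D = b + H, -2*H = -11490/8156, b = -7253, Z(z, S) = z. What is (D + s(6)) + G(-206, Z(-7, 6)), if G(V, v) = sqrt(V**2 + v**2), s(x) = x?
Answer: -59100787/8156 + sqrt(42485) ≈ -7040.2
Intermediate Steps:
H = 5745/8156 (H = -(-5745)/8156 = -1/2*(-5745/4078) = 5745/8156 ≈ 0.70439)
D = -59149723/8156 (D = -7253 + 5745/8156 = -59149723/8156 ≈ -7252.3)
(D + s(6)) + G(-206, Z(-7, 6)) = (-59149723/8156 + 6) + sqrt((-206)**2 + (-7)**2) = -59100787/8156 + sqrt(42436 + 49) = -59100787/8156 + sqrt(42485)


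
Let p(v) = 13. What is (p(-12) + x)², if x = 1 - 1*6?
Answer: 64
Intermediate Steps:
x = -5 (x = 1 - 6 = -5)
(p(-12) + x)² = (13 - 5)² = 8² = 64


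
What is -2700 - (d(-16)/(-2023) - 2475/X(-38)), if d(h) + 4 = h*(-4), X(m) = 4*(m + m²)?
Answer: -30713506035/11377352 ≈ -2699.5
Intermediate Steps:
X(m) = 4*m + 4*m²
d(h) = -4 - 4*h (d(h) = -4 + h*(-4) = -4 - 4*h)
-2700 - (d(-16)/(-2023) - 2475/X(-38)) = -2700 - ((-4 - 4*(-16))/(-2023) - 2475*(-1/(152*(1 - 38)))) = -2700 - ((-4 + 64)*(-1/2023) - 2475/(4*(-38)*(-37))) = -2700 - (60*(-1/2023) - 2475/5624) = -2700 - (-60/2023 - 2475*1/5624) = -2700 - (-60/2023 - 2475/5624) = -2700 - 1*(-5344365/11377352) = -2700 + 5344365/11377352 = -30713506035/11377352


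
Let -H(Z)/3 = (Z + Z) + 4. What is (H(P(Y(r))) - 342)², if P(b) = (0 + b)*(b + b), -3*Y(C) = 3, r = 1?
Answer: 133956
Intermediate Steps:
Y(C) = -1 (Y(C) = -⅓*3 = -1)
P(b) = 2*b² (P(b) = b*(2*b) = 2*b²)
H(Z) = -12 - 6*Z (H(Z) = -3*((Z + Z) + 4) = -3*(2*Z + 4) = -3*(4 + 2*Z) = -12 - 6*Z)
(H(P(Y(r))) - 342)² = ((-12 - 12*(-1)²) - 342)² = ((-12 - 12) - 342)² = (-24 - 342)² = (-366)² = 133956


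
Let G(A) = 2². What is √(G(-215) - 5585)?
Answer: I*√5581 ≈ 74.706*I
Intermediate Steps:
G(A) = 4
√(G(-215) - 5585) = √(4 - 5585) = √(-5581) = I*√5581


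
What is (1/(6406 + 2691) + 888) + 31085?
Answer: 290858382/9097 ≈ 31973.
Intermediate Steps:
(1/(6406 + 2691) + 888) + 31085 = (1/9097 + 888) + 31085 = 8078137/9097 + 31085 = 290858382/9097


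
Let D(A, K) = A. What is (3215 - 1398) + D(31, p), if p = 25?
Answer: 1848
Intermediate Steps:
(3215 - 1398) + D(31, p) = (3215 - 1398) + 31 = 1817 + 31 = 1848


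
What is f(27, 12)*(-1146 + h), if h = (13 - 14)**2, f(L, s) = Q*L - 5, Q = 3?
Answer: -87020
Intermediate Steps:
f(L, s) = -5 + 3*L (f(L, s) = 3*L - 5 = -5 + 3*L)
h = 1 (h = (-1)**2 = 1)
f(27, 12)*(-1146 + h) = (-5 + 3*27)*(-1146 + 1) = (-5 + 81)*(-1145) = 76*(-1145) = -87020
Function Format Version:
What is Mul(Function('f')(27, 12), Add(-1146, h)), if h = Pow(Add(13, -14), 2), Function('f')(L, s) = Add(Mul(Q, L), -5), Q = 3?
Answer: -87020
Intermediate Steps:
Function('f')(L, s) = Add(-5, Mul(3, L)) (Function('f')(L, s) = Add(Mul(3, L), -5) = Add(-5, Mul(3, L)))
h = 1 (h = Pow(-1, 2) = 1)
Mul(Function('f')(27, 12), Add(-1146, h)) = Mul(Add(-5, Mul(3, 27)), Add(-1146, 1)) = Mul(Add(-5, 81), -1145) = Mul(76, -1145) = -87020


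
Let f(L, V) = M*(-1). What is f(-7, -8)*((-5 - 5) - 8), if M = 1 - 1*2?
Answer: -18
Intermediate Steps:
M = -1 (M = 1 - 2 = -1)
f(L, V) = 1 (f(L, V) = -1*(-1) = 1)
f(-7, -8)*((-5 - 5) - 8) = 1*((-5 - 5) - 8) = 1*(-10 - 8) = 1*(-18) = -18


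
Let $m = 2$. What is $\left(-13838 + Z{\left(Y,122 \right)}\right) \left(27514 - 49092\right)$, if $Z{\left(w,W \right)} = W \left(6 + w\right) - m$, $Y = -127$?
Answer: $617173956$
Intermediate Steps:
$Z{\left(w,W \right)} = -2 + W \left(6 + w\right)$ ($Z{\left(w,W \right)} = W \left(6 + w\right) - 2 = -2 + W \left(6 + w\right)$)
$\left(-13838 + Z{\left(Y,122 \right)}\right) \left(27514 - 49092\right) = \left(-13838 + \left(-2 + 6 \cdot 122 + 122 \left(-127\right)\right)\right) \left(27514 - 49092\right) = \left(-13838 - 14764\right) \left(-21578\right) = \left(-28602\right) \left(-21578\right) = 617173956$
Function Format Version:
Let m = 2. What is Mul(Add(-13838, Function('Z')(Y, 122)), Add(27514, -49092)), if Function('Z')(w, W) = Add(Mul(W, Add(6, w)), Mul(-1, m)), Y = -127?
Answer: 617173956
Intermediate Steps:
Function('Z')(w, W) = Add(-2, Mul(W, Add(6, w))) (Function('Z')(w, W) = Add(Mul(W, Add(6, w)), Mul(-1, 2)) = Add(Mul(W, Add(6, w)), -2) = Add(-2, Mul(W, Add(6, w))))
Mul(Add(-13838, Function('Z')(Y, 122)), Add(27514, -49092)) = Mul(Add(-13838, Add(-2, Mul(6, 122), Mul(122, -127))), Add(27514, -49092)) = Mul(Add(-13838, Add(-2, 732, -15494)), -21578) = Mul(Add(-13838, -14764), -21578) = Mul(-28602, -21578) = 617173956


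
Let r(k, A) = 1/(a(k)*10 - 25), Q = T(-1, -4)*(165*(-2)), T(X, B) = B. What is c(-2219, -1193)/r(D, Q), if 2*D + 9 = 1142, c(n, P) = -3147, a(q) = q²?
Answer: -20198689065/2 ≈ -1.0099e+10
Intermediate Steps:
D = 1133/2 (D = -9/2 + (½)*1142 = -9/2 + 571 = 1133/2 ≈ 566.50)
Q = 1320 (Q = -660*(-2) = -4*(-330) = 1320)
r(k, A) = 1/(-25 + 10*k²) (r(k, A) = 1/(k²*10 - 25) = 1/(10*k² - 25) = 1/(-25 + 10*k²))
c(-2219, -1193)/r(D, Q) = -3147/(1/(5*(-5 + 2*(1133/2)²))) = -3147/(1/(5*(-5 + 2*(1283689/4)))) = -3147/(1/(5*(-5 + 1283689/2))) = -3147/(1/(5*(1283679/2))) = -3147/((⅕)*(2/1283679)) = -3147/2/6418395 = -3147*6418395/2 = -20198689065/2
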